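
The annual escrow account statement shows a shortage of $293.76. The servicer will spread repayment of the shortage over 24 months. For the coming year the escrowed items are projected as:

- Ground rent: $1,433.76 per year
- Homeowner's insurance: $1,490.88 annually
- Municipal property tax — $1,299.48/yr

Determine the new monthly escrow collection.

$364.25

Ground rent = $1,433.76/yr
Homeowner's insurance = $1,490.88/yr
Municipal property tax = $1,299.48/yr
Combined annual = $1,433.76 + $1,490.88 + $1,299.48 = $4,224.12
Base monthly escrow = $4,224.12 ÷ 12 = $352.01
Shortage spread = $293.76 / 24 = $12.24/mo
New monthly escrow = $352.01 + $12.24 = $364.25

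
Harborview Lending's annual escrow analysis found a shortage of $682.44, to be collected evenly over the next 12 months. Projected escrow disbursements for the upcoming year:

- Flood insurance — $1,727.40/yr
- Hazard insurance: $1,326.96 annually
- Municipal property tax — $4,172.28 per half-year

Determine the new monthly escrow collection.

$1,006.78

Flood insurance — $1,727.40 annually
Hazard insurance — $1,326.96 annually
Municipal property tax — $4,172.28 × 2 = $8,344.56 annually
Yearly total = $1,727.40 + $1,326.96 + $8,344.56 = $11,398.92
Monthly = $11,398.92 / 12 = $949.91
Shortage per month = $682.44 / 12 = $56.87
Adjusted monthly = $949.91 + $56.87 = $1,006.78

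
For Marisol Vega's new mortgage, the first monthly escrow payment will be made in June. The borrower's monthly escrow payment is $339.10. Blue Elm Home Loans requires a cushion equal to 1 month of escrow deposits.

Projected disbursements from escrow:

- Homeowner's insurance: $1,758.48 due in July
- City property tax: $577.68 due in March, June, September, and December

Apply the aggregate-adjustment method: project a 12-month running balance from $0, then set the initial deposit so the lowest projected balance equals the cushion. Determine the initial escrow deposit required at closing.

Cushion = 1 × $339.10 = $339.10
Trial balance (start $0, +$339.10 each month, − disbursements):
  Jun: +$339.10 − $577.68 → -$238.58
  Jul: +$339.10 − $1,758.48 → -$1,657.96
  Aug: +$339.10 → -$1,318.86
  Sep: +$339.10 − $577.68 → -$1,557.44
  Oct: +$339.10 → -$1,218.34
  Nov: +$339.10 → -$879.24
  Dec: +$339.10 − $577.68 → -$1,117.82
  Jan: +$339.10 → -$778.72
  Feb: +$339.10 → -$439.62
  Mar: +$339.10 − $577.68 → -$678.20
  Apr: +$339.10 → -$339.10
  May: +$339.10 → $0.00
Lowest trial balance = -$1,657.96 (Jul)
Initial deposit = cushion − low point = $339.10 − (-$1,657.96) = $1,997.06

$1,997.06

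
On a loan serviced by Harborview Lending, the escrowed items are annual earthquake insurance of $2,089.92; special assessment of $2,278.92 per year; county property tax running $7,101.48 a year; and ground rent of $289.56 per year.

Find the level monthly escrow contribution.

Earthquake insurance — $2,089.92/yr
Special assessment — $2,278.92/yr
County property tax — $7,101.48/yr
Ground rent — $289.56/yr
Yearly total = $2,089.92 + $2,278.92 + $7,101.48 + $289.56 = $11,759.88
Monthly escrow = $11,759.88 ÷ 12 = $979.99

$979.99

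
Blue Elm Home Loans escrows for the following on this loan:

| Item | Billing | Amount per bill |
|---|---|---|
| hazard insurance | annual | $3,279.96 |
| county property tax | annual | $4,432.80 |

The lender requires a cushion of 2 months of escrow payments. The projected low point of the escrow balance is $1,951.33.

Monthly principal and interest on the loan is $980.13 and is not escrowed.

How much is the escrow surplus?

$665.87

Hazard insurance — $3,279.96 annually
County property tax — $4,432.80 annually
Combined annual = $7,712.76
Monthly = $7,712.76 ÷ 12 = $642.73
Cushion = 2 × $642.73 = $1,285.46
Surplus = $1,951.33 − $1,285.46 = $665.87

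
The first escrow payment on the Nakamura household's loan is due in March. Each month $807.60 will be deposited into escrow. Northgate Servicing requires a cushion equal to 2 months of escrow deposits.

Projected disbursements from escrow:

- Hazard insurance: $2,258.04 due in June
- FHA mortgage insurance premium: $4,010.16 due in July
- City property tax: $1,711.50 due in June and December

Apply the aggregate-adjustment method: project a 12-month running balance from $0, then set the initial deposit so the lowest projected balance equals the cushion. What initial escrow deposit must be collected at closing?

$5,556.90

Cushion = 2 × $807.60 = $1,615.20
Trial balance (start $0, +$807.60 each month, − disbursements):
  Mar: +$807.60 → $807.60
  Apr: +$807.60 → $1,615.20
  May: +$807.60 → $2,422.80
  Jun: +$807.60 − $3,969.54 → -$739.14
  Jul: +$807.60 − $4,010.16 → -$3,941.70
  Aug: +$807.60 → -$3,134.10
  Sep: +$807.60 → -$2,326.50
  Oct: +$807.60 → -$1,518.90
  Nov: +$807.60 → -$711.30
  Dec: +$807.60 − $1,711.50 → -$1,615.20
  Jan: +$807.60 → -$807.60
  Feb: +$807.60 → $0.00
Lowest trial balance = -$3,941.70 (Jul)
Initial deposit = cushion − low point = $1,615.20 − (-$3,941.70) = $5,556.90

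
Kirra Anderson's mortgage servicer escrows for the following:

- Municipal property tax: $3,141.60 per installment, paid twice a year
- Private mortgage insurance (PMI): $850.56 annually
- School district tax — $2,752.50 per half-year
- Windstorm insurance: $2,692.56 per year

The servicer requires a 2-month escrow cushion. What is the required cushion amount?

Municipal property tax — $3,141.60 × 2 = $6,283.20
Private mortgage insurance (PMI) — $850.56
School district tax — $2,752.50 × 2 = $5,505.00
Windstorm insurance — $2,692.56
Yearly total = $6,283.20 + $850.56 + $5,505.00 + $2,692.56 = $15,331.32
Monthly = $15,331.32 ÷ 12 = $1,277.61
Required cushion = 2 × $1,277.61 = $2,555.22

$2,555.22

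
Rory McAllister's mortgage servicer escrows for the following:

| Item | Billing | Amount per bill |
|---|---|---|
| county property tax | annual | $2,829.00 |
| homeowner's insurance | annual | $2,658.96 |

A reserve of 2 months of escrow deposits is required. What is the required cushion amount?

County property tax: $2,829.00/yr
Homeowner's insurance: $2,658.96/yr
Yearly total = $2,829.00 + $2,658.96 = $5,487.96
Per month = $5,487.96 / 12 = $457.33
Required cushion = 2 × $457.33 = $914.66

$914.66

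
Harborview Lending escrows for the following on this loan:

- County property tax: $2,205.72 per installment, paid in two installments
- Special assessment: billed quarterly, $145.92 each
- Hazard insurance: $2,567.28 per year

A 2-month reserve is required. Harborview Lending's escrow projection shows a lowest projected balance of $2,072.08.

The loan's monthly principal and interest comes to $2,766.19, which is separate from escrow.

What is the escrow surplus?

$811.68

County property tax = $2,205.72 × 2 = $4,411.44
Special assessment = $145.92 × 4 = $583.68
Hazard insurance = $2,567.28
Yearly total = $4,411.44 + $583.68 + $2,567.28 = $7,562.40
Per month = $7,562.40 ÷ 12 = $630.20
Cushion = 2 × $630.20 = $1,260.40
Surplus = $2,072.08 − $1,260.40 = $811.68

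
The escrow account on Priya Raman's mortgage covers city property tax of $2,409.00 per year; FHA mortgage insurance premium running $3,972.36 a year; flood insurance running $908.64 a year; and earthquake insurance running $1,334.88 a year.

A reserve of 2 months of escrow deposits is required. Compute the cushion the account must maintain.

City property tax = $2,409.00
FHA mortgage insurance premium = $3,972.36
Flood insurance = $908.64
Earthquake insurance = $1,334.88
Yearly total = $2,409.00 + $3,972.36 + $908.64 + $1,334.88 = $8,624.88
Monthly escrow = $8,624.88 / 12 = $718.74
Cushion = 2 × $718.74 = $1,437.48

$1,437.48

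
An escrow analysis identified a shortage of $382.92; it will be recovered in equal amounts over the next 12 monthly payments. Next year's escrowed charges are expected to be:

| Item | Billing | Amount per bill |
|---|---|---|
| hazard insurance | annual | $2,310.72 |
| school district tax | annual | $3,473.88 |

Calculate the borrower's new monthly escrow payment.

$513.96

Hazard insurance — $2,310.72/yr
School district tax — $3,473.88/yr
Total annual escrow = $2,310.72 + $3,473.88 = $5,784.60
Monthly escrow = $5,784.60 / 12 = $482.05
Shortage spread = $382.92 / 12 = $31.91/mo
New monthly escrow = $482.05 + $31.91 = $513.96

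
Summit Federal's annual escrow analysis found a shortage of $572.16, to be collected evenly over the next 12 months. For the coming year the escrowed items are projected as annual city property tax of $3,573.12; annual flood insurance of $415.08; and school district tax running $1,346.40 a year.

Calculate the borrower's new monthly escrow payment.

$492.23

City property tax: $3,573.12
Flood insurance: $415.08
School district tax: $1,346.40
Total annual escrow = $5,334.60
Monthly = $5,334.60 / 12 = $444.55
Monthly shortage recovery: $572.16 / 12 = $47.68
Adjusted monthly = $444.55 + $47.68 = $492.23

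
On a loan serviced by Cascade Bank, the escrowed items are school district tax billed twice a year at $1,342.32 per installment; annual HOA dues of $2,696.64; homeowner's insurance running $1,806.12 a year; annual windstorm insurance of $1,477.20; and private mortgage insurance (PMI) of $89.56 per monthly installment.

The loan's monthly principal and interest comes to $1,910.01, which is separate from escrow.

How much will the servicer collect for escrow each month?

$811.61

School district tax = $1,342.32 × 2 = $2,684.64/yr
HOA dues = $2,696.64/yr
Homeowner's insurance = $1,806.12/yr
Windstorm insurance = $1,477.20/yr
Private mortgage insurance (PMI) = $89.56 × 12 = $1,074.72/yr
Yearly total = $9,739.32
Monthly escrow = $9,739.32 / 12 = $811.61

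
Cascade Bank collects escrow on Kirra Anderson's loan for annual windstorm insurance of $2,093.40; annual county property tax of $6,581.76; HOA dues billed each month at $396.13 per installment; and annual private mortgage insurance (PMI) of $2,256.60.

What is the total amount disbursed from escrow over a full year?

$15,685.32

Windstorm insurance: $2,093.40/yr
County property tax: $6,581.76/yr
HOA dues: $396.13 × 12 = $4,753.56/yr
Private mortgage insurance (PMI): $2,256.60/yr
Total per year = $2,093.40 + $6,581.76 + $4,753.56 + $2,256.60 = $15,685.32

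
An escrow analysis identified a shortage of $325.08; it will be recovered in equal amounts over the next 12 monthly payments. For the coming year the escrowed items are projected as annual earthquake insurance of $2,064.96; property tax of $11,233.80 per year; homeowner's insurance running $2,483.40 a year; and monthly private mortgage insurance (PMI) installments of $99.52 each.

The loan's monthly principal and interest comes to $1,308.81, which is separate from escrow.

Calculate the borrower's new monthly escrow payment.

Earthquake insurance = $2,064.96
Property tax = $11,233.80
Homeowner's insurance = $2,483.40
Private mortgage insurance (PMI) = $99.52 × 12 = $1,194.24
Combined annual = $2,064.96 + $11,233.80 + $2,483.40 + $1,194.24 = $16,976.40
Monthly = $16,976.40 / 12 = $1,414.70
Monthly shortage recovery: $325.08 ÷ 12 = $27.09
New monthly escrow = $1,414.70 + $27.09 = $1,441.79

$1,441.79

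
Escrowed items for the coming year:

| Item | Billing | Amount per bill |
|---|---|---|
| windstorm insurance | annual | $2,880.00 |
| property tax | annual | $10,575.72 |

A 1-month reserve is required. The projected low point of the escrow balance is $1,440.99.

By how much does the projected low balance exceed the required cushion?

Windstorm insurance: $2,880.00 annually
Property tax: $10,575.72 annually
Yearly total = $2,880.00 + $10,575.72 = $13,455.72
Monthly escrow = $13,455.72 ÷ 12 = $1,121.31
Cushion = 1 × $1,121.31 = $1,121.31
Surplus = $1,440.99 − $1,121.31 = $319.68

$319.68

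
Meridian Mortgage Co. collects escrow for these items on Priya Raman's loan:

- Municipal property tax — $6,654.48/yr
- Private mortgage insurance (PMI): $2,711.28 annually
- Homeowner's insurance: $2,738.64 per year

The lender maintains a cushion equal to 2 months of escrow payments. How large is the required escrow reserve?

$2,017.40

Municipal property tax = $6,654.48 per year
Private mortgage insurance (PMI) = $2,711.28 per year
Homeowner's insurance = $2,738.64 per year
Total per year = $12,104.40
Base monthly escrow = $12,104.40 / 12 = $1,008.70
Cushion = 2 × $1,008.70 = $2,017.40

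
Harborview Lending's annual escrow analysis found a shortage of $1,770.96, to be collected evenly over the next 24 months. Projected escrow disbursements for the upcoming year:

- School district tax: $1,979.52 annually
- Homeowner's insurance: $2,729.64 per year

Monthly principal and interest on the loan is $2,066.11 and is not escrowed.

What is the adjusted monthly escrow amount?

$466.22

School district tax = $1,979.52 per year
Homeowner's insurance = $2,729.64 per year
Total annual escrow = $4,709.16
Monthly escrow = $4,709.16 ÷ 12 = $392.43
Shortage per month = $1,770.96 ÷ 24 = $73.79
Adjusted monthly = $392.43 + $73.79 = $466.22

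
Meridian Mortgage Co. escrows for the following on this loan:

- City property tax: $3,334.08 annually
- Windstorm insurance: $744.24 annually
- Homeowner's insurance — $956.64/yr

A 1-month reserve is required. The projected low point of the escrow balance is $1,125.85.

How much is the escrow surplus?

$706.27

City property tax — $3,334.08 per year
Windstorm insurance — $744.24 per year
Homeowner's insurance — $956.64 per year
Total annual escrow = $3,334.08 + $744.24 + $956.64 = $5,034.96
Per month = $5,034.96 / 12 = $419.58
Cushion = 1 × $419.58 = $419.58
Surplus = $1,125.85 − $419.58 = $706.27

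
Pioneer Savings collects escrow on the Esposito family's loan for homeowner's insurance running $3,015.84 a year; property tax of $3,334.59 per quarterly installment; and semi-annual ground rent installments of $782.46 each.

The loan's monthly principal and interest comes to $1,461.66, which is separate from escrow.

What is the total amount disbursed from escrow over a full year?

$17,919.12

Homeowner's insurance: $3,015.84 per year
Property tax: $3,334.59 × 4 = $13,338.36 per year
Ground rent: $782.46 × 2 = $1,564.92 per year
Total annual escrow = $3,015.84 + $13,338.36 + $1,564.92 = $17,919.12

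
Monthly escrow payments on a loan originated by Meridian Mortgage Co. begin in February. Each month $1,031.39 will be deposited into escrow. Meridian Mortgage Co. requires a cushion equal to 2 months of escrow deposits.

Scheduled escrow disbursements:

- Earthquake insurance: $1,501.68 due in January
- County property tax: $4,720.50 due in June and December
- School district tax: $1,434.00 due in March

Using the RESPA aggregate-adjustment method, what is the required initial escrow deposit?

$3,060.33

Cushion = 2 × $1,031.39 = $2,062.78
Trial balance (start $0, +$1,031.39 each month, − disbursements):
  Feb: +$1,031.39 → $1,031.39
  Mar: +$1,031.39 − $1,434.00 → $628.78
  Apr: +$1,031.39 → $1,660.17
  May: +$1,031.39 → $2,691.56
  Jun: +$1,031.39 − $4,720.50 → -$997.55
  Jul: +$1,031.39 → $33.84
  Aug: +$1,031.39 → $1,065.23
  Sep: +$1,031.39 → $2,096.62
  Oct: +$1,031.39 → $3,128.01
  Nov: +$1,031.39 → $4,159.40
  Dec: +$1,031.39 − $4,720.50 → $470.29
  Jan: +$1,031.39 − $1,501.68 → $0.00
Lowest trial balance = -$997.55 (Jun)
Initial deposit = cushion − low point = $2,062.78 − (-$997.55) = $3,060.33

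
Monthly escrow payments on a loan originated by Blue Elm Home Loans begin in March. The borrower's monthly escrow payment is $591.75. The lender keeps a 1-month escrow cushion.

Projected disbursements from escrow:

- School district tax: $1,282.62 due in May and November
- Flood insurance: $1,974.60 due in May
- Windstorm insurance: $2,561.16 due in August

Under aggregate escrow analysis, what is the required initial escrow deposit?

$2,859.63

Cushion = 1 × $591.75 = $591.75
Trial balance (start $0, +$591.75 each month, − disbursements):
  Mar: +$591.75 → $591.75
  Apr: +$591.75 → $1,183.50
  May: +$591.75 − $3,257.22 → -$1,481.97
  Jun: +$591.75 → -$890.22
  Jul: +$591.75 → -$298.47
  Aug: +$591.75 − $2,561.16 → -$2,267.88
  Sep: +$591.75 → -$1,676.13
  Oct: +$591.75 → -$1,084.38
  Nov: +$591.75 − $1,282.62 → -$1,775.25
  Dec: +$591.75 → -$1,183.50
  Jan: +$591.75 → -$591.75
  Feb: +$591.75 → $0.00
Lowest trial balance = -$2,267.88 (Aug)
Initial deposit = cushion − low point = $591.75 − (-$2,267.88) = $2,859.63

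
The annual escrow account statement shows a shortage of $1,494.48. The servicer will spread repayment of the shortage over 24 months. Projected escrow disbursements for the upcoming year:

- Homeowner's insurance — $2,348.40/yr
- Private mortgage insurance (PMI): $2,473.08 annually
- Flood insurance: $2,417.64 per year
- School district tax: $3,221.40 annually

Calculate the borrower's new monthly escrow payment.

$933.98

Homeowner's insurance = $2,348.40
Private mortgage insurance (PMI) = $2,473.08
Flood insurance = $2,417.64
School district tax = $3,221.40
Yearly total = $10,460.52
Monthly escrow = $10,460.52 ÷ 12 = $871.71
Shortage spread = $1,494.48 ÷ 24 = $62.27/mo
New monthly escrow = $871.71 + $62.27 = $933.98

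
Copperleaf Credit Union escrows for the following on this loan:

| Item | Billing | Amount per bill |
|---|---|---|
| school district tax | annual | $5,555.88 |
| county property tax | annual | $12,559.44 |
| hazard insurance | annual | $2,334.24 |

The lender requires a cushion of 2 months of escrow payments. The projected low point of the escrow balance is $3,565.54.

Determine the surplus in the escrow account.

School district tax = $5,555.88 per year
County property tax = $12,559.44 per year
Hazard insurance = $2,334.24 per year
Total annual escrow = $5,555.88 + $12,559.44 + $2,334.24 = $20,449.56
Monthly escrow = $20,449.56 / 12 = $1,704.13
Required reserve = 2 × $1,704.13 = $3,408.26
Excess over cushion: $3,565.54 − $3,408.26 = $157.28

$157.28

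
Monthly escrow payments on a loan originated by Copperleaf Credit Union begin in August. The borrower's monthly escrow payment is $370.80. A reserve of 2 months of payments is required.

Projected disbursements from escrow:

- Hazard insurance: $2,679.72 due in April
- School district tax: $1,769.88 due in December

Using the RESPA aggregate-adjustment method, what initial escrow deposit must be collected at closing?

$1,854.00

Cushion = 2 × $370.80 = $741.60
Trial balance (start $0, +$370.80 each month, − disbursements):
  Aug: +$370.80 → $370.80
  Sep: +$370.80 → $741.60
  Oct: +$370.80 → $1,112.40
  Nov: +$370.80 → $1,483.20
  Dec: +$370.80 − $1,769.88 → $84.12
  Jan: +$370.80 → $454.92
  Feb: +$370.80 → $825.72
  Mar: +$370.80 → $1,196.52
  Apr: +$370.80 − $2,679.72 → -$1,112.40
  May: +$370.80 → -$741.60
  Jun: +$370.80 → -$370.80
  Jul: +$370.80 → $0.00
Lowest trial balance = -$1,112.40 (Apr)
Initial deposit = cushion − low point = $741.60 − (-$1,112.40) = $1,854.00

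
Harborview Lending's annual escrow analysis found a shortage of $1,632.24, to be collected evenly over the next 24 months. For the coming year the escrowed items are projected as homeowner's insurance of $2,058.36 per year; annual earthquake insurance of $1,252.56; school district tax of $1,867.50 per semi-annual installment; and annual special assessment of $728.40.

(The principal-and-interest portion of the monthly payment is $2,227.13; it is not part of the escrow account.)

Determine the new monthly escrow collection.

Homeowner's insurance: $2,058.36 annually
Earthquake insurance: $1,252.56 annually
School district tax: $1,867.50 × 2 = $3,735.00 annually
Special assessment: $728.40 annually
Total per year = $2,058.36 + $1,252.56 + $3,735.00 + $728.40 = $7,774.32
Per month = $7,774.32 ÷ 12 = $647.86
Shortage per month = $1,632.24 ÷ 24 = $68.01
New monthly escrow = $647.86 + $68.01 = $715.87

$715.87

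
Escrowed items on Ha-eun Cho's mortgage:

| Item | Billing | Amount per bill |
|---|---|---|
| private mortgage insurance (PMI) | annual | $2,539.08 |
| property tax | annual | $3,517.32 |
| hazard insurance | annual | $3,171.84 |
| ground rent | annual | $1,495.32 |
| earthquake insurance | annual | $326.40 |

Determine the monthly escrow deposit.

$920.83

Private mortgage insurance (PMI) = $2,539.08 annually
Property tax = $3,517.32 annually
Hazard insurance = $3,171.84 annually
Ground rent = $1,495.32 annually
Earthquake insurance = $326.40 annually
Total annual escrow = $2,539.08 + $3,517.32 + $3,171.84 + $1,495.32 + $326.40 = $11,049.96
Monthly = $11,049.96 / 12 = $920.83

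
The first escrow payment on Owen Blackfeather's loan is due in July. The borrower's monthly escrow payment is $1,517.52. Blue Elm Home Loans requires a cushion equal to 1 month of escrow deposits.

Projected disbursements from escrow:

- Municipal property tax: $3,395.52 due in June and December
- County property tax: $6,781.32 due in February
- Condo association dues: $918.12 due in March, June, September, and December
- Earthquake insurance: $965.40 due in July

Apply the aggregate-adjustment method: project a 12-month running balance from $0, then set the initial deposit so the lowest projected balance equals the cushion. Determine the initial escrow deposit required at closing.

$2,355.84

Cushion = 1 × $1,517.52 = $1,517.52
Trial balance (start $0, +$1,517.52 each month, − disbursements):
  Jul: +$1,517.52 − $965.40 → $552.12
  Aug: +$1,517.52 → $2,069.64
  Sep: +$1,517.52 − $918.12 → $2,669.04
  Oct: +$1,517.52 → $4,186.56
  Nov: +$1,517.52 → $5,704.08
  Dec: +$1,517.52 − $4,313.64 → $2,907.96
  Jan: +$1,517.52 → $4,425.48
  Feb: +$1,517.52 − $6,781.32 → -$838.32
  Mar: +$1,517.52 − $918.12 → -$238.92
  Apr: +$1,517.52 → $1,278.60
  May: +$1,517.52 → $2,796.12
  Jun: +$1,517.52 − $4,313.64 → $0.00
Lowest trial balance = -$838.32 (Feb)
Initial deposit = cushion − low point = $1,517.52 − (-$838.32) = $2,355.84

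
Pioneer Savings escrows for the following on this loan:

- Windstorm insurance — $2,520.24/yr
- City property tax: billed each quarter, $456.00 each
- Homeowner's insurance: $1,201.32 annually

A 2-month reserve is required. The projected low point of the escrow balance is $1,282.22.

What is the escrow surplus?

$357.96

Windstorm insurance: $2,520.24 per year
City property tax: $456.00 × 4 = $1,824.00 per year
Homeowner's insurance: $1,201.32 per year
Total per year = $2,520.24 + $1,824.00 + $1,201.32 = $5,545.56
Per month = $5,545.56 ÷ 12 = $462.13
Cushion = 2 × $462.13 = $924.26
Surplus = $1,282.22 − $924.26 = $357.96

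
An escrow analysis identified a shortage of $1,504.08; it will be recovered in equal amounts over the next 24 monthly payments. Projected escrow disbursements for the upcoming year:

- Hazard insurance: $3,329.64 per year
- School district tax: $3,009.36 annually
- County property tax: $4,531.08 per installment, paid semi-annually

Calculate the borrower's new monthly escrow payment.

$1,346.10

Hazard insurance = $3,329.64 per year
School district tax = $3,009.36 per year
County property tax = $4,531.08 × 2 = $9,062.16 per year
Annual escrow total = $3,329.64 + $3,009.36 + $9,062.16 = $15,401.16
Monthly = $15,401.16 ÷ 12 = $1,283.43
Shortage spread = $1,504.08 ÷ 24 = $62.67/mo
New monthly escrow = $1,283.43 + $62.67 = $1,346.10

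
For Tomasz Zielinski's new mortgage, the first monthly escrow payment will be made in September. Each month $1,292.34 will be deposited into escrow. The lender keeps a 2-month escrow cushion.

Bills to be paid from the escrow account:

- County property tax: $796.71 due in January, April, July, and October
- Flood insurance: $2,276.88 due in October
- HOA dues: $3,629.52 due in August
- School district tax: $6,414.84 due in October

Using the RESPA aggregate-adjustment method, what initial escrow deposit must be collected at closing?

Cushion = 2 × $1,292.34 = $2,584.68
Trial balance (start $0, +$1,292.34 each month, − disbursements):
  Sep: +$1,292.34 → $1,292.34
  Oct: +$1,292.34 − $9,488.43 → -$6,903.75
  Nov: +$1,292.34 → -$5,611.41
  Dec: +$1,292.34 → -$4,319.07
  Jan: +$1,292.34 − $796.71 → -$3,823.44
  Feb: +$1,292.34 → -$2,531.10
  Mar: +$1,292.34 → -$1,238.76
  Apr: +$1,292.34 − $796.71 → -$743.13
  May: +$1,292.34 → $549.21
  Jun: +$1,292.34 → $1,841.55
  Jul: +$1,292.34 − $796.71 → $2,337.18
  Aug: +$1,292.34 − $3,629.52 → $0.00
Lowest trial balance = -$6,903.75 (Oct)
Initial deposit = cushion − low point = $2,584.68 − (-$6,903.75) = $9,488.43

$9,488.43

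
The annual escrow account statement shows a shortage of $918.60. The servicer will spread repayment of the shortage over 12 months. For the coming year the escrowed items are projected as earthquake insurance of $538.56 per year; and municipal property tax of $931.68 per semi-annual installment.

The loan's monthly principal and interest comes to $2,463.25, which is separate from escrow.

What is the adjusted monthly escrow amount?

Earthquake insurance — $538.56
Municipal property tax — $931.68 × 2 = $1,863.36
Combined annual = $2,401.92
Monthly escrow = $2,401.92 / 12 = $200.16
Shortage spread = $918.60 ÷ 12 = $76.55/mo
Adjusted monthly = $200.16 + $76.55 = $276.71

$276.71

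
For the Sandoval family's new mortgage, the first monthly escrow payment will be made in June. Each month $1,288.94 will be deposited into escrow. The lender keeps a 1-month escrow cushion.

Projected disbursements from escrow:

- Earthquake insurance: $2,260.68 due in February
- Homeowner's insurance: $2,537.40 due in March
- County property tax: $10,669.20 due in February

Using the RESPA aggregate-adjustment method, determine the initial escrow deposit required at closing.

Cushion = 1 × $1,288.94 = $1,288.94
Trial balance (start $0, +$1,288.94 each month, − disbursements):
  Jun: +$1,288.94 → $1,288.94
  Jul: +$1,288.94 → $2,577.88
  Aug: +$1,288.94 → $3,866.82
  Sep: +$1,288.94 → $5,155.76
  Oct: +$1,288.94 → $6,444.70
  Nov: +$1,288.94 → $7,733.64
  Dec: +$1,288.94 → $9,022.58
  Jan: +$1,288.94 → $10,311.52
  Feb: +$1,288.94 − $12,929.88 → -$1,329.42
  Mar: +$1,288.94 − $2,537.40 → -$2,577.88
  Apr: +$1,288.94 → -$1,288.94
  May: +$1,288.94 → $0.00
Lowest trial balance = -$2,577.88 (Mar)
Initial deposit = cushion − low point = $1,288.94 − (-$2,577.88) = $3,866.82

$3,866.82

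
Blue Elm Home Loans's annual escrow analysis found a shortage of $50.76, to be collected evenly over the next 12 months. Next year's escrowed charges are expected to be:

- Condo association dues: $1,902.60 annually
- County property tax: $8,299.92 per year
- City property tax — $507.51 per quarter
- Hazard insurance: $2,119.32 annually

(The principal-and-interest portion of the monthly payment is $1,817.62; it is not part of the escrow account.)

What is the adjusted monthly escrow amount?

$1,200.22

Condo association dues — $1,902.60
County property tax — $8,299.92
City property tax — $507.51 × 4 = $2,030.04
Hazard insurance — $2,119.32
Total annual escrow = $14,351.88
Per month = $14,351.88 ÷ 12 = $1,195.99
Shortage per month = $50.76 / 12 = $4.23
Adjusted monthly = $1,195.99 + $4.23 = $1,200.22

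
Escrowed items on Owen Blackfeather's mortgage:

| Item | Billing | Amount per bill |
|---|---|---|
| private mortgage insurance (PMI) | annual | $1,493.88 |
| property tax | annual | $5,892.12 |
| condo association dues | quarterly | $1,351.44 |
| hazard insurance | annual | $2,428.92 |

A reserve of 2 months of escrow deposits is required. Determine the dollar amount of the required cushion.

Private mortgage insurance (PMI) — $1,493.88
Property tax — $5,892.12
Condo association dues — $1,351.44 × 4 = $5,405.76
Hazard insurance — $2,428.92
Total per year = $1,493.88 + $5,892.12 + $5,405.76 + $2,428.92 = $15,220.68
Monthly = $15,220.68 / 12 = $1,268.39
Required cushion = 2 × $1,268.39 = $2,536.78

$2,536.78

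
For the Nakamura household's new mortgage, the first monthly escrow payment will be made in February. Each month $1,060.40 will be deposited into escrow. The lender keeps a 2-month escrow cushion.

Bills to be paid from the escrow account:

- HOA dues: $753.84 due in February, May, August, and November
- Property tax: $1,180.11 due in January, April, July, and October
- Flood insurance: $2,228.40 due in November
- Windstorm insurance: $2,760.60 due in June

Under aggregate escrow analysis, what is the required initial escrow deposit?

Cushion = 2 × $1,060.40 = $2,120.80
Trial balance (start $0, +$1,060.40 each month, − disbursements):
  Feb: +$1,060.40 − $753.84 → $306.56
  Mar: +$1,060.40 → $1,366.96
  Apr: +$1,060.40 − $1,180.11 → $1,247.25
  May: +$1,060.40 − $753.84 → $1,553.81
  Jun: +$1,060.40 − $2,760.60 → -$146.39
  Jul: +$1,060.40 − $1,180.11 → -$266.10
  Aug: +$1,060.40 − $753.84 → $40.46
  Sep: +$1,060.40 → $1,100.86
  Oct: +$1,060.40 − $1,180.11 → $981.15
  Nov: +$1,060.40 − $2,982.24 → -$940.69
  Dec: +$1,060.40 → $119.71
  Jan: +$1,060.40 − $1,180.11 → $0.00
Lowest trial balance = -$940.69 (Nov)
Initial deposit = cushion − low point = $2,120.80 − (-$940.69) = $3,061.49

$3,061.49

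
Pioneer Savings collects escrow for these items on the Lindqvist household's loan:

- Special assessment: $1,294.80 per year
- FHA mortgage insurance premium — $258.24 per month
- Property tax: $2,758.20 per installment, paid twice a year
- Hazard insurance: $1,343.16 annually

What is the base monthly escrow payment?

$937.77

Special assessment = $1,294.80/yr
FHA mortgage insurance premium = $258.24 × 12 = $3,098.88/yr
Property tax = $2,758.20 × 2 = $5,516.40/yr
Hazard insurance = $1,343.16/yr
Total annual escrow = $1,294.80 + $3,098.88 + $5,516.40 + $1,343.16 = $11,253.24
Base monthly escrow = $11,253.24 ÷ 12 = $937.77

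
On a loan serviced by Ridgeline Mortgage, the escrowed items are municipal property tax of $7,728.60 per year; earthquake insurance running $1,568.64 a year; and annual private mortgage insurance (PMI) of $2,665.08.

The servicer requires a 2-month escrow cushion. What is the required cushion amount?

$1,993.72

Municipal property tax: $7,728.60
Earthquake insurance: $1,568.64
Private mortgage insurance (PMI): $2,665.08
Total annual escrow = $7,728.60 + $1,568.64 + $2,665.08 = $11,962.32
Per month = $11,962.32 / 12 = $996.86
Required cushion = 2 × $996.86 = $1,993.72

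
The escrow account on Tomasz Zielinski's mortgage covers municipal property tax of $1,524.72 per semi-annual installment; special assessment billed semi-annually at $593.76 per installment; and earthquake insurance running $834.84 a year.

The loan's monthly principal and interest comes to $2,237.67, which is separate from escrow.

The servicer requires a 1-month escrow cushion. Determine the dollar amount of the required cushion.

$422.65

Municipal property tax — $1,524.72 × 2 = $3,049.44/yr
Special assessment — $593.76 × 2 = $1,187.52/yr
Earthquake insurance — $834.84/yr
Total annual escrow = $5,071.80
Monthly = $5,071.80 ÷ 12 = $422.65
Cushion = 1 × $422.65 = $422.65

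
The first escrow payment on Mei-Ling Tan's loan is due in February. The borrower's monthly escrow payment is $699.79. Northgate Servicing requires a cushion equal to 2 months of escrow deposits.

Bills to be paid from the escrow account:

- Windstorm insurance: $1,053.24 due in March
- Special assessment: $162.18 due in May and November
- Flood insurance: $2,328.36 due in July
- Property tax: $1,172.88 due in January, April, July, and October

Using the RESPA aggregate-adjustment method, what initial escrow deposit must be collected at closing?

Cushion = 2 × $699.79 = $1,399.58
Trial balance (start $0, +$699.79 each month, − disbursements):
  Feb: +$699.79 → $699.79
  Mar: +$699.79 − $1,053.24 → $346.34
  Apr: +$699.79 − $1,172.88 → -$126.75
  May: +$699.79 − $162.18 → $410.86
  Jun: +$699.79 → $1,110.65
  Jul: +$699.79 − $3,501.24 → -$1,690.80
  Aug: +$699.79 → -$991.01
  Sep: +$699.79 → -$291.22
  Oct: +$699.79 − $1,172.88 → -$764.31
  Nov: +$699.79 − $162.18 → -$226.70
  Dec: +$699.79 → $473.09
  Jan: +$699.79 − $1,172.88 → $0.00
Lowest trial balance = -$1,690.80 (Jul)
Initial deposit = cushion − low point = $1,399.58 − (-$1,690.80) = $3,090.38

$3,090.38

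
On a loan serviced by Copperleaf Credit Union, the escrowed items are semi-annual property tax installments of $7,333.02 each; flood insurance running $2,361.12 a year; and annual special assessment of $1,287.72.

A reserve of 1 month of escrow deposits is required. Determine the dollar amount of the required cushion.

Property tax — $7,333.02 × 2 = $14,666.04 annually
Flood insurance — $2,361.12 annually
Special assessment — $1,287.72 annually
Combined annual = $14,666.04 + $2,361.12 + $1,287.72 = $18,314.88
Monthly escrow = $18,314.88 / 12 = $1,526.24
Required cushion = 1 × $1,526.24 = $1,526.24

$1,526.24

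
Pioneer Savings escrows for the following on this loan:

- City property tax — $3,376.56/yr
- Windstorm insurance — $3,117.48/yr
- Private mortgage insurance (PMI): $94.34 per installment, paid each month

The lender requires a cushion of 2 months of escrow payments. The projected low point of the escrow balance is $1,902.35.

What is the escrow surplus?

$631.33

City property tax = $3,376.56 per year
Windstorm insurance = $3,117.48 per year
Private mortgage insurance (PMI) = $94.34 × 12 = $1,132.08 per year
Total per year = $3,376.56 + $3,117.48 + $1,132.08 = $7,626.12
Per month = $7,626.12 / 12 = $635.51
Required cushion = 2 × $635.51 = $1,271.02
Surplus = $1,902.35 − $1,271.02 = $631.33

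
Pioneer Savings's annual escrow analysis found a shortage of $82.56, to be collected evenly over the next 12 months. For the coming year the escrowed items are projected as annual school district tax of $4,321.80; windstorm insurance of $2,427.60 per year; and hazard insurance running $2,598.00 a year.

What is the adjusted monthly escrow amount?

$785.83

School district tax: $4,321.80
Windstorm insurance: $2,427.60
Hazard insurance: $2,598.00
Total per year = $9,347.40
Monthly = $9,347.40 ÷ 12 = $778.95
Shortage spread = $82.56 / 12 = $6.88/mo
New monthly escrow = $778.95 + $6.88 = $785.83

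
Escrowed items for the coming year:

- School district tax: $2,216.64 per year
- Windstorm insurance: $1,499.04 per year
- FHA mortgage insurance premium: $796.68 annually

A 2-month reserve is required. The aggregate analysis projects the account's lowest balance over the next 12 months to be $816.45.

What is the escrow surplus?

School district tax — $2,216.64/yr
Windstorm insurance — $1,499.04/yr
FHA mortgage insurance premium — $796.68/yr
Total per year = $2,216.64 + $1,499.04 + $796.68 = $4,512.36
Monthly escrow = $4,512.36 / 12 = $376.03
Required cushion = 2 × $376.03 = $752.06
Surplus = $816.45 − $752.06 = $64.39

$64.39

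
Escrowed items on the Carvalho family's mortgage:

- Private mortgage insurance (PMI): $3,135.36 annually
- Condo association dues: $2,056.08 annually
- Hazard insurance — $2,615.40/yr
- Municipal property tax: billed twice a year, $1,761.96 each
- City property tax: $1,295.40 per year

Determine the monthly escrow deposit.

$1,052.18

Private mortgage insurance (PMI) = $3,135.36 per year
Condo association dues = $2,056.08 per year
Hazard insurance = $2,615.40 per year
Municipal property tax = $1,761.96 × 2 = $3,523.92 per year
City property tax = $1,295.40 per year
Yearly total = $3,135.36 + $2,056.08 + $2,615.40 + $3,523.92 + $1,295.40 = $12,626.16
Monthly escrow = $12,626.16 ÷ 12 = $1,052.18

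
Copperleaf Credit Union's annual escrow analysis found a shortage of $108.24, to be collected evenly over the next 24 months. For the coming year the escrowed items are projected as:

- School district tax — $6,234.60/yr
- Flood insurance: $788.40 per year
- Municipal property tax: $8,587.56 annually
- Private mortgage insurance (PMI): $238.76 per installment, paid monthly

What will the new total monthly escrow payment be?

$1,544.15

School district tax — $6,234.60 per year
Flood insurance — $788.40 per year
Municipal property tax — $8,587.56 per year
Private mortgage insurance (PMI) — $238.76 × 12 = $2,865.12 per year
Yearly total = $18,475.68
Monthly escrow = $18,475.68 ÷ 12 = $1,539.64
Shortage per month = $108.24 ÷ 24 = $4.51
Adjusted monthly = $1,539.64 + $4.51 = $1,544.15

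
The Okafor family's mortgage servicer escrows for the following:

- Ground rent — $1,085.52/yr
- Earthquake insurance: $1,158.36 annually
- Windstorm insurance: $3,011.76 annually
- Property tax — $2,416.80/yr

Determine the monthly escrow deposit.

$639.37

Ground rent: $1,085.52/yr
Earthquake insurance: $1,158.36/yr
Windstorm insurance: $3,011.76/yr
Property tax: $2,416.80/yr
Annual escrow total = $7,672.44
Per month = $7,672.44 / 12 = $639.37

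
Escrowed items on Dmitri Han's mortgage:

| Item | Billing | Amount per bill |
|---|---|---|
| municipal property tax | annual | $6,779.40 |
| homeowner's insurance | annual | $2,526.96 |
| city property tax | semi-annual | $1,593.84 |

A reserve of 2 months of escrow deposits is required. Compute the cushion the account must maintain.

Municipal property tax — $6,779.40/yr
Homeowner's insurance — $2,526.96/yr
City property tax — $1,593.84 × 2 = $3,187.68/yr
Combined annual = $6,779.40 + $2,526.96 + $3,187.68 = $12,494.04
Per month = $12,494.04 / 12 = $1,041.17
Reserve = 2 × $1,041.17 = $2,082.34

$2,082.34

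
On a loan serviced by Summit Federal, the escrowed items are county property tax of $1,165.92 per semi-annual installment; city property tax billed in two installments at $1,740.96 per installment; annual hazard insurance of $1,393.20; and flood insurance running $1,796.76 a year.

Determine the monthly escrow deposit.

$750.31

County property tax = $1,165.92 × 2 = $2,331.84/yr
City property tax = $1,740.96 × 2 = $3,481.92/yr
Hazard insurance = $1,393.20/yr
Flood insurance = $1,796.76/yr
Yearly total = $2,331.84 + $3,481.92 + $1,393.20 + $1,796.76 = $9,003.72
Monthly escrow = $9,003.72 ÷ 12 = $750.31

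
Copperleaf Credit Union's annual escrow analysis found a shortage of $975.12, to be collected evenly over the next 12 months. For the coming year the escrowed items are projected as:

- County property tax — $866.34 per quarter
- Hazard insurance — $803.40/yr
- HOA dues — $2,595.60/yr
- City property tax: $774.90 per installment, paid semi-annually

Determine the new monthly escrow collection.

County property tax — $866.34 × 4 = $3,465.36 per year
Hazard insurance — $803.40 per year
HOA dues — $2,595.60 per year
City property tax — $774.90 × 2 = $1,549.80 per year
Total per year = $8,414.16
Monthly = $8,414.16 ÷ 12 = $701.18
Shortage spread = $975.12 ÷ 12 = $81.26/mo
New monthly escrow = $701.18 + $81.26 = $782.44

$782.44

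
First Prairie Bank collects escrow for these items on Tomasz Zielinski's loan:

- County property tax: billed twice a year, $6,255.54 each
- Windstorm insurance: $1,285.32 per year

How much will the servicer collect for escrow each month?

$1,149.70

County property tax: $6,255.54 × 2 = $12,511.08/yr
Windstorm insurance: $1,285.32/yr
Yearly total = $12,511.08 + $1,285.32 = $13,796.40
Monthly escrow = $13,796.40 / 12 = $1,149.70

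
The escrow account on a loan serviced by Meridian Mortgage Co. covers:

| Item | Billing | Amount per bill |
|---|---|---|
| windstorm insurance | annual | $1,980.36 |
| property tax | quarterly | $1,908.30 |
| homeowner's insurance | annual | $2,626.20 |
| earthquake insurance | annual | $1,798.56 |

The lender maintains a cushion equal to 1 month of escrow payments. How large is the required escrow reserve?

$1,169.86

Windstorm insurance = $1,980.36 annually
Property tax = $1,908.30 × 4 = $7,633.20 annually
Homeowner's insurance = $2,626.20 annually
Earthquake insurance = $1,798.56 annually
Combined annual = $1,980.36 + $7,633.20 + $2,626.20 + $1,798.56 = $14,038.32
Base monthly escrow = $14,038.32 ÷ 12 = $1,169.86
Reserve = 1 × $1,169.86 = $1,169.86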